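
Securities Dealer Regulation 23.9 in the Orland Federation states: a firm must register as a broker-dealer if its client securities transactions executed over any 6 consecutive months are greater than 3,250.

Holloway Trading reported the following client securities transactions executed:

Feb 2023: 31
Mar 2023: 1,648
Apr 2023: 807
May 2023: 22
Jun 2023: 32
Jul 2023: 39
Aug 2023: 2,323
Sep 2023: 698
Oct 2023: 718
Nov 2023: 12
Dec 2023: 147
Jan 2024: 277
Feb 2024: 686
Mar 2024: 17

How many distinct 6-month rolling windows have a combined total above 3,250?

Feb 2023–Jul 2023: 31 + 1,648 + 807 + 22 + 32 + 39 = 2,579 (under)
Mar 2023–Aug 2023: 1,648 + 807 + 22 + 32 + 39 + 2,323 = 4,871 (over)
Apr 2023–Sep 2023: 807 + 22 + 32 + 39 + 2,323 + 698 = 3,921 (over)
May 2023–Oct 2023: 22 + 32 + 39 + 2,323 + 698 + 718 = 3,832 (over)
Jun 2023–Nov 2023: 32 + 39 + 2,323 + 698 + 718 + 12 = 3,822 (over)
Jul 2023–Dec 2023: 39 + 2,323 + 698 + 718 + 12 + 147 = 3,937 (over)
Aug 2023–Jan 2024: 2,323 + 698 + 718 + 12 + 147 + 277 = 4,175 (over)
Sep 2023–Feb 2024: 698 + 718 + 12 + 147 + 277 + 686 = 2,538 (under)
Oct 2023–Mar 2024: 718 + 12 + 147 + 277 + 686 + 17 = 1,857 (under)
6 windows exceed the threshold.

6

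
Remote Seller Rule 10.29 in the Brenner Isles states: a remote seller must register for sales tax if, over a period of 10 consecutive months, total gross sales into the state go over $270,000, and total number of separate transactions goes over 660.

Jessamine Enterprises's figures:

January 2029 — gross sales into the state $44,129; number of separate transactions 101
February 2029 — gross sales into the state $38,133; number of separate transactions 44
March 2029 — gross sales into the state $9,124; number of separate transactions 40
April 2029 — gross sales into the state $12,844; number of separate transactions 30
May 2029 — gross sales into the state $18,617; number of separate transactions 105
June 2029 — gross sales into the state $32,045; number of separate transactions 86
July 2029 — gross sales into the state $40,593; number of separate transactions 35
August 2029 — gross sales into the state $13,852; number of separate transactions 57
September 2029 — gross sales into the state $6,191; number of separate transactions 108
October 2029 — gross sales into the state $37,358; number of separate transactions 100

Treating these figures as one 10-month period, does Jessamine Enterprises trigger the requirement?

No

Total gross sales into the state: $44,129 + $38,133 + $9,124 + $12,844 + $18,617 + $32,045 + $40,593 + $13,852 + $6,191 + $37,358 = $252,886 (≤ $270,000).
Total number of separate transactions: 101 + 44 + 40 + 30 + 105 + 86 + 35 + 57 + 108 + 100 = 706 (> 660).
The test is 'and': the rule requires both, and at least one is not exceeded.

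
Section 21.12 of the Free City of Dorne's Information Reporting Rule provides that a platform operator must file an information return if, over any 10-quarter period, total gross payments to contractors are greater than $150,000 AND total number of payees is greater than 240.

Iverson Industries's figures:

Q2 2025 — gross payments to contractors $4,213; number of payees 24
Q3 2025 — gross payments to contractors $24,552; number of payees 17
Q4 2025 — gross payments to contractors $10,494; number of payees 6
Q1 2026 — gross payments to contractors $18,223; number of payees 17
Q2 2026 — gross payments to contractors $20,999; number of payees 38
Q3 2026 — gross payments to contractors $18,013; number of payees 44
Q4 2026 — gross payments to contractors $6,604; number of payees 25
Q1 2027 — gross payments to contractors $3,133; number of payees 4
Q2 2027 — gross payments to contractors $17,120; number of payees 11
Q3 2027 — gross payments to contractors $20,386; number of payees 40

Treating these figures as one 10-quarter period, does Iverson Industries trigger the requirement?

No

Total gross payments to contractors: $4,213 + $24,552 + $10,494 + $18,223 + $20,999 + $18,013 + $6,604 + $3,133 + $17,120 + $20,386 = $143,737 (≤ $150,000).
Total number of payees: 24 + 17 + 6 + 17 + 38 + 44 + 25 + 4 + 11 + 40 = 226 (≤ 240).
The test is 'and': the rule requires both, and at least one is not exceeded.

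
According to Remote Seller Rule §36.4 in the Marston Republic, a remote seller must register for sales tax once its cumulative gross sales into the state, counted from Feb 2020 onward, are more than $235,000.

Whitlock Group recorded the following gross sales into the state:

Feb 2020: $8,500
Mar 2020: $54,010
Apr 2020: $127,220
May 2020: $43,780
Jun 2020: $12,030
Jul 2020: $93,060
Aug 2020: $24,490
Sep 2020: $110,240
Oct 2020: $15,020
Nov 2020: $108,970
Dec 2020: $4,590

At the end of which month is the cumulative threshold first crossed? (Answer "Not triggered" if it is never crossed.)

Through Feb 2020: $8,500
Through Mar 2020: $62,510
Through Apr 2020: $189,730
Through May 2020: $233,510
Through Jun 2020: $245,540 ← exceeds threshold

Jun 2020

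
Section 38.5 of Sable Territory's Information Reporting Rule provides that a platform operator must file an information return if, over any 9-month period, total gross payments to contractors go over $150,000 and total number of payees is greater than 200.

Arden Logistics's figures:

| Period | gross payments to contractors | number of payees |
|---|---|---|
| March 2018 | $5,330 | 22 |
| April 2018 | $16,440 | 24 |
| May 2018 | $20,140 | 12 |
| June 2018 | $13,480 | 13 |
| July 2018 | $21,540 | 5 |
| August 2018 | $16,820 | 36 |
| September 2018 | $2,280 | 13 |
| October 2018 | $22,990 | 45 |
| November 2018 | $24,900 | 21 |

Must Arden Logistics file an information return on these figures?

Total gross payments to contractors: $5,330 + $16,440 + $20,140 + $13,480 + $21,540 + $16,820 + $2,280 + $22,990 + $24,900 = $143,920 (≤ $150,000).
Total number of payees: 22 + 24 + 12 + 13 + 5 + 36 + 13 + 45 + 21 = 191 (≤ 200).
The test is 'and': the rule requires both, and at least one is not exceeded.

No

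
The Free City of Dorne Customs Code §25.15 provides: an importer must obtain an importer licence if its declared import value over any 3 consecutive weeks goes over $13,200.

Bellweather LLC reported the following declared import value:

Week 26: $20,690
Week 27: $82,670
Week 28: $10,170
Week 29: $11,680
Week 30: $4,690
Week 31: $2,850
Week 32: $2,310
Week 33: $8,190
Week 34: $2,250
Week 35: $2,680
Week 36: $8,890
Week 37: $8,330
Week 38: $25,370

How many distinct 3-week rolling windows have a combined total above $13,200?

Week 26–Week 28: $20,690 + $82,670 + $10,170 = $113,530 (over)
Week 27–Week 29: $82,670 + $10,170 + $11,680 = $104,520 (over)
Week 28–Week 30: $10,170 + $11,680 + $4,690 = $26,540 (over)
Week 29–Week 31: $11,680 + $4,690 + $2,850 = $19,220 (over)
Week 30–Week 32: $4,690 + $2,850 + $2,310 = $9,850 (under)
Week 31–Week 33: $2,850 + $2,310 + $8,190 = $13,350 (over)
Week 32–Week 34: $2,310 + $8,190 + $2,250 = $12,750 (under)
Week 33–Week 35: $8,190 + $2,250 + $2,680 = $13,120 (under)
Week 34–Week 36: $2,250 + $2,680 + $8,890 = $13,820 (over)
Week 35–Week 37: $2,680 + $8,890 + $8,330 = $19,900 (over)
Week 36–Week 38: $8,890 + $8,330 + $25,370 = $42,590 (over)
8 windows exceed the threshold.

8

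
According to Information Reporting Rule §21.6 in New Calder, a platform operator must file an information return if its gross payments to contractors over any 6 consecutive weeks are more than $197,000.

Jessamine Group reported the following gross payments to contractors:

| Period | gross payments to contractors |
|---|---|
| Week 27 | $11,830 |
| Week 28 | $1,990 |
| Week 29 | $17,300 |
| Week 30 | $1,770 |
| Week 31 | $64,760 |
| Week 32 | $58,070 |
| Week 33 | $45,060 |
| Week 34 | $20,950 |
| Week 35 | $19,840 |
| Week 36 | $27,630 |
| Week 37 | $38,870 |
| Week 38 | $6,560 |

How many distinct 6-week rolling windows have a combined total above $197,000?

Week 27–Week 32: $11,830 + $1,990 + $17,300 + $1,770 + $64,760 + $58,070 = $155,720 (under)
Week 28–Week 33: $1,990 + $17,300 + $1,770 + $64,760 + $58,070 + $45,060 = $188,950 (under)
Week 29–Week 34: $17,300 + $1,770 + $64,760 + $58,070 + $45,060 + $20,950 = $207,910 (over)
Week 30–Week 35: $1,770 + $64,760 + $58,070 + $45,060 + $20,950 + $19,840 = $210,450 (over)
Week 31–Week 36: $64,760 + $58,070 + $45,060 + $20,950 + $19,840 + $27,630 = $236,310 (over)
Week 32–Week 37: $58,070 + $45,060 + $20,950 + $19,840 + $27,630 + $38,870 = $210,420 (over)
Week 33–Week 38: $45,060 + $20,950 + $19,840 + $27,630 + $38,870 + $6,560 = $158,910 (under)
4 windows exceed the threshold.

4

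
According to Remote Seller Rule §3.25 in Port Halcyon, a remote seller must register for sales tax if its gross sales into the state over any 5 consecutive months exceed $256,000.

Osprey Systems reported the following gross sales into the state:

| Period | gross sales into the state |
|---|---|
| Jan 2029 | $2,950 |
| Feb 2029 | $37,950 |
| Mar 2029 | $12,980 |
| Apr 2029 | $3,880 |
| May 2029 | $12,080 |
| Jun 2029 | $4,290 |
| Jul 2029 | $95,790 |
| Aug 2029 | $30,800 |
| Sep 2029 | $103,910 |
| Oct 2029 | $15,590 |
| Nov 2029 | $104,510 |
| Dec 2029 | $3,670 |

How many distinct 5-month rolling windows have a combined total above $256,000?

Jan 2029–May 2029: $2,950 + $37,950 + $12,980 + $3,880 + $12,080 = $69,840 (under)
Feb 2029–Jun 2029: $37,950 + $12,980 + $3,880 + $12,080 + $4,290 = $71,180 (under)
Mar 2029–Jul 2029: $12,980 + $3,880 + $12,080 + $4,290 + $95,790 = $129,020 (under)
Apr 2029–Aug 2029: $3,880 + $12,080 + $4,290 + $95,790 + $30,800 = $146,840 (under)
May 2029–Sep 2029: $12,080 + $4,290 + $95,790 + $30,800 + $103,910 = $246,870 (under)
Jun 2029–Oct 2029: $4,290 + $95,790 + $30,800 + $103,910 + $15,590 = $250,380 (under)
Jul 2029–Nov 2029: $95,790 + $30,800 + $103,910 + $15,590 + $104,510 = $350,600 (over)
Aug 2029–Dec 2029: $30,800 + $103,910 + $15,590 + $104,510 + $3,670 = $258,480 (over)
2 windows exceed the threshold.

2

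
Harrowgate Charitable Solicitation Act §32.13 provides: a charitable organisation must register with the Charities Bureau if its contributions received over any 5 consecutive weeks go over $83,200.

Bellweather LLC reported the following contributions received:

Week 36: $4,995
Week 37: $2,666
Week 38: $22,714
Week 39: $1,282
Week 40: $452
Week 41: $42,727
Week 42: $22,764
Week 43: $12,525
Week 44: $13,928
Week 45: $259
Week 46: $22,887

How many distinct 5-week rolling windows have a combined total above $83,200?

3

Week 36–Week 40: $4,995 + $2,666 + $22,714 + $1,282 + $452 = $32,109 (under)
Week 37–Week 41: $2,666 + $22,714 + $1,282 + $452 + $42,727 = $69,841 (under)
Week 38–Week 42: $22,714 + $1,282 + $452 + $42,727 + $22,764 = $89,939 (over)
Week 39–Week 43: $1,282 + $452 + $42,727 + $22,764 + $12,525 = $79,750 (under)
Week 40–Week 44: $452 + $42,727 + $22,764 + $12,525 + $13,928 = $92,396 (over)
Week 41–Week 45: $42,727 + $22,764 + $12,525 + $13,928 + $259 = $92,203 (over)
Week 42–Week 46: $22,764 + $12,525 + $13,928 + $259 + $22,887 = $72,363 (under)
3 windows exceed the threshold.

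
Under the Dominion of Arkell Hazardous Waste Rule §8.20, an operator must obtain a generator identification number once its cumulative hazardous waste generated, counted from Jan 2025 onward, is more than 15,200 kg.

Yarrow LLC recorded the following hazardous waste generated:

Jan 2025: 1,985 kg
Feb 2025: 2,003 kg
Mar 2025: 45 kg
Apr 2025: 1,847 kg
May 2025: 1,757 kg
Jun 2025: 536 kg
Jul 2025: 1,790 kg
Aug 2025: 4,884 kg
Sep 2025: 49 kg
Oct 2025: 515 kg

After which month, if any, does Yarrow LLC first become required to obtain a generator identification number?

Through Jan 2025: 1,985 kg
Through Feb 2025: 3,988 kg
Through Mar 2025: 4,033 kg
Through Apr 2025: 5,880 kg
Through May 2025: 7,637 kg
Through Jun 2025: 8,173 kg
Through Jul 2025: 9,963 kg
Through Aug 2025: 14,847 kg
Through Sep 2025: 14,896 kg
Through Oct 2025: 15,411 kg ← exceeds threshold

Oct 2025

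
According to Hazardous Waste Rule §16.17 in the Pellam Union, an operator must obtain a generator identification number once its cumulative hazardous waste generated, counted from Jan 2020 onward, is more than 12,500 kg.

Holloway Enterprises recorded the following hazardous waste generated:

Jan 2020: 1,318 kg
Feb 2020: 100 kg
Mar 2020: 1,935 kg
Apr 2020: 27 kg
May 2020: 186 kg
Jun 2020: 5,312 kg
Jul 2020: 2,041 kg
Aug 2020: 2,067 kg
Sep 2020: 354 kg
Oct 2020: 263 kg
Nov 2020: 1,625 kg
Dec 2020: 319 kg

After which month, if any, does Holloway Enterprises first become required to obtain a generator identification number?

Aug 2020

Through Jan 2020: 1,318 kg
Through Feb 2020: 1,418 kg
Through Mar 2020: 3,353 kg
Through Apr 2020: 3,380 kg
Through May 2020: 3,566 kg
Through Jun 2020: 8,878 kg
Through Jul 2020: 10,919 kg
Through Aug 2020: 12,986 kg ← exceeds threshold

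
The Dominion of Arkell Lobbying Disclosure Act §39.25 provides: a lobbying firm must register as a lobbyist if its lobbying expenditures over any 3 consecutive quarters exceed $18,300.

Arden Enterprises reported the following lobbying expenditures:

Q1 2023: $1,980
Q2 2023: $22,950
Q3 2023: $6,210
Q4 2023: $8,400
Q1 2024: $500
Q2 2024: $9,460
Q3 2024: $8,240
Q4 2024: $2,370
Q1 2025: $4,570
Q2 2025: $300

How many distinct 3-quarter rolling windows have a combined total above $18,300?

4

Q1 2023–Q3 2023: $1,980 + $22,950 + $6,210 = $31,140 (over)
Q2 2023–Q4 2023: $22,950 + $6,210 + $8,400 = $37,560 (over)
Q3 2023–Q1 2024: $6,210 + $8,400 + $500 = $15,110 (under)
Q4 2023–Q2 2024: $8,400 + $500 + $9,460 = $18,360 (over)
Q1 2024–Q3 2024: $500 + $9,460 + $8,240 = $18,200 (under)
Q2 2024–Q4 2024: $9,460 + $8,240 + $2,370 = $20,070 (over)
Q3 2024–Q1 2025: $8,240 + $2,370 + $4,570 = $15,180 (under)
Q4 2024–Q2 2025: $2,370 + $4,570 + $300 = $7,240 (under)
4 windows exceed the threshold.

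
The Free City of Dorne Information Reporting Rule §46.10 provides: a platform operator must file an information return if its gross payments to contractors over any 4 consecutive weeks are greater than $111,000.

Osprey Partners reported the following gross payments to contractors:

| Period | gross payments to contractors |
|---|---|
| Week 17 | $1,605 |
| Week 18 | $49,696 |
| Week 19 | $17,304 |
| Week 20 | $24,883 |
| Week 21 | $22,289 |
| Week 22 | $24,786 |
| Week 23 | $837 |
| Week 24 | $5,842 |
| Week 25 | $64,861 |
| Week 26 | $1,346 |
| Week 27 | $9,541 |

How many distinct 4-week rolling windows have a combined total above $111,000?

Week 17–Week 20: $1,605 + $49,696 + $17,304 + $24,883 = $93,488 (under)
Week 18–Week 21: $49,696 + $17,304 + $24,883 + $22,289 = $114,172 (over)
Week 19–Week 22: $17,304 + $24,883 + $22,289 + $24,786 = $89,262 (under)
Week 20–Week 23: $24,883 + $22,289 + $24,786 + $837 = $72,795 (under)
Week 21–Week 24: $22,289 + $24,786 + $837 + $5,842 = $53,754 (under)
Week 22–Week 25: $24,786 + $837 + $5,842 + $64,861 = $96,326 (under)
Week 23–Week 26: $837 + $5,842 + $64,861 + $1,346 = $72,886 (under)
Week 24–Week 27: $5,842 + $64,861 + $1,346 + $9,541 = $81,590 (under)
1 window exceeds the threshold.

1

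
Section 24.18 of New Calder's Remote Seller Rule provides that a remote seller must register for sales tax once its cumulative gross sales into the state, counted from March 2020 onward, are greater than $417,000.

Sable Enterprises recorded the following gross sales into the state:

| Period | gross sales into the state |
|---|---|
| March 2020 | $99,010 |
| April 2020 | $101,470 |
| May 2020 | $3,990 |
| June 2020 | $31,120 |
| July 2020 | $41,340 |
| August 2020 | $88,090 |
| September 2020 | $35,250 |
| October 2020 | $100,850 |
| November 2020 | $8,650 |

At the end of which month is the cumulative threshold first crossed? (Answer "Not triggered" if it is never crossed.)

October 2020

Through March 2020: $99,010
Through April 2020: $200,480
Through May 2020: $204,470
Through June 2020: $235,590
Through July 2020: $276,930
Through August 2020: $365,020
Through September 2020: $400,270
Through October 2020: $501,120 ← exceeds threshold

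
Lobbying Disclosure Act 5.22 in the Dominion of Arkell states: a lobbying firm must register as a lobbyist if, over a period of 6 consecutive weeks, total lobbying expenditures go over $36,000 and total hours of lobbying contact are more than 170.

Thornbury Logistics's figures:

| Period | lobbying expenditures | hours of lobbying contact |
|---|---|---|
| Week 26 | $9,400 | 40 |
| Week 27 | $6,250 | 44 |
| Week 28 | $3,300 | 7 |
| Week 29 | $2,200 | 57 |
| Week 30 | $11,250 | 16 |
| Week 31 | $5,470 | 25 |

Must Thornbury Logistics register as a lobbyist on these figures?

Yes

Total lobbying expenditures: $9,400 + $6,250 + $3,300 + $2,200 + $11,250 + $5,470 = $37,870 (> $36,000).
Total hours of lobbying contact: 40 + 44 + 7 + 57 + 16 + 25 = 189 (> 170).
The test is 'and': both thresholds are exceeded.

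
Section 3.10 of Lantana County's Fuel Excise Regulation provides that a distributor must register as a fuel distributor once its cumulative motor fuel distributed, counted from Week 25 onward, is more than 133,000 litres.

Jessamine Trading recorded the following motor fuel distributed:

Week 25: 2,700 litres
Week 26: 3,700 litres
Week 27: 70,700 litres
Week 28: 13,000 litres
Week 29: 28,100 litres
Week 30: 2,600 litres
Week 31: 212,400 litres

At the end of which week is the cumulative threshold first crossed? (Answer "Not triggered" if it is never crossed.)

Week 31

Through Week 25: 2,700 litres
Through Week 26: 6,400 litres
Through Week 27: 77,100 litres
Through Week 28: 90,100 litres
Through Week 29: 118,200 litres
Through Week 30: 120,800 litres
Through Week 31: 333,200 litres ← exceeds threshold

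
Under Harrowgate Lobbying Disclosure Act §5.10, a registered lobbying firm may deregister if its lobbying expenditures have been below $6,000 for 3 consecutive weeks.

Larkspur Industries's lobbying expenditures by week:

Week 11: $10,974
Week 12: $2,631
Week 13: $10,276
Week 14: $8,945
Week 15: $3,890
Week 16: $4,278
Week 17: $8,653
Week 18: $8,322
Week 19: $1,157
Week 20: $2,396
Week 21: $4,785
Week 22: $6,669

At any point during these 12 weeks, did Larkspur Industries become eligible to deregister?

Yes

Weeks below $6,000: Week 12, Week 15, Week 16, Week 19, Week 20, Week 21.
Longest run of consecutive weeks below the threshold: 3.
3 ≥ 3, so Larkspur Industries became eligible.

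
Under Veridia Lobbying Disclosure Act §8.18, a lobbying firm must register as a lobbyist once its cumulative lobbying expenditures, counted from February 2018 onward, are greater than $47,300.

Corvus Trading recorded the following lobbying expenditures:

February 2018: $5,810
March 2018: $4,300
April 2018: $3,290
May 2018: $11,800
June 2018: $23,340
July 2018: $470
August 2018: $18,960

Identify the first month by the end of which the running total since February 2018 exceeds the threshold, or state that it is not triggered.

Through February 2018: $5,810
Through March 2018: $10,110
Through April 2018: $13,400
Through May 2018: $25,200
Through June 2018: $48,540 ← exceeds threshold

June 2018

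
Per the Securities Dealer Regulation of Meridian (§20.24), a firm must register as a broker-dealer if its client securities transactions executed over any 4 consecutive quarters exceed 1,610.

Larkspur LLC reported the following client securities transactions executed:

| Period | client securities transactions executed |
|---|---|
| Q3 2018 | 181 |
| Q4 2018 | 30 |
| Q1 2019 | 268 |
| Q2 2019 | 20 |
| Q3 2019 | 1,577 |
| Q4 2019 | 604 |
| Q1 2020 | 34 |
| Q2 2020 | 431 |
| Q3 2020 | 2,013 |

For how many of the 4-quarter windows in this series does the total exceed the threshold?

Q3 2018–Q2 2019: 181 + 30 + 268 + 20 = 499 (under)
Q4 2018–Q3 2019: 30 + 268 + 20 + 1,577 = 1,895 (over)
Q1 2019–Q4 2019: 268 + 20 + 1,577 + 604 = 2,469 (over)
Q2 2019–Q1 2020: 20 + 1,577 + 604 + 34 = 2,235 (over)
Q3 2019–Q2 2020: 1,577 + 604 + 34 + 431 = 2,646 (over)
Q4 2019–Q3 2020: 604 + 34 + 431 + 2,013 = 3,082 (over)
5 windows exceed the threshold.

5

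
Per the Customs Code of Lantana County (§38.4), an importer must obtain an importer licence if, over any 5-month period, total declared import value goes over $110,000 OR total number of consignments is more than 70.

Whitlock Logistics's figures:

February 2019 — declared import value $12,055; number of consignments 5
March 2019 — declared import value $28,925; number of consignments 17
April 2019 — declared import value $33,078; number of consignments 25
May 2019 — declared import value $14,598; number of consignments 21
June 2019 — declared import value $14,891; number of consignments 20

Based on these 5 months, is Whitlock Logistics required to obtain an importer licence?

Yes

Total declared import value: $12,055 + $28,925 + $33,078 + $14,598 + $14,891 = $103,547 (≤ $110,000).
Total number of consignments: 5 + 17 + 25 + 21 + 20 = 88 (> 70).
The test is 'or': at least one threshold is exceeded.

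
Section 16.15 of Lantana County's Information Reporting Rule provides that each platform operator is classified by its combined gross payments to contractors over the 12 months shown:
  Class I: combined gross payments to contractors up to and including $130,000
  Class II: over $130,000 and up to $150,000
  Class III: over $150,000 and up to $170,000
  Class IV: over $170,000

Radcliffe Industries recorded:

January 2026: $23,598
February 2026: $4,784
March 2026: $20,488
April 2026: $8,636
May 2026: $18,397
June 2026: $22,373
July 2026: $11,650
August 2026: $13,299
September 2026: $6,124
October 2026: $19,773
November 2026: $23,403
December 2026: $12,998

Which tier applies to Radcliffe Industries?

Class IV

Combined gross payments to contractors: $23,598 + $4,784 + $20,488 + $8,636 + $18,397 + $22,373 + $11,650 + $13,299 + $6,124 + $19,773 + $23,403 + $12,998 = $185,523.
$185,523 > $170,000, so Class IV applies.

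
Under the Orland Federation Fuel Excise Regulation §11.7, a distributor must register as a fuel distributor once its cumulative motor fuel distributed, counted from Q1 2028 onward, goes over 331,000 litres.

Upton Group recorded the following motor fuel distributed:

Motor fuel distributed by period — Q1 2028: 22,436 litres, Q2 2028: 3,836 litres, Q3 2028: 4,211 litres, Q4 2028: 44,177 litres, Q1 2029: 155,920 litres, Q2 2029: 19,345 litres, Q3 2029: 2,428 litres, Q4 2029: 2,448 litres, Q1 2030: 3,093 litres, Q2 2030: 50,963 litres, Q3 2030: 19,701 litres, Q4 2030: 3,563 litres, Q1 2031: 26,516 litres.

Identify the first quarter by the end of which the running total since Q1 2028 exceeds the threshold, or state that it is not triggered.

Through Q1 2028: 22,436 litres
Through Q2 2028: 26,272 litres
Through Q3 2028: 30,483 litres
Through Q4 2028: 74,660 litres
Through Q1 2029: 230,580 litres
Through Q2 2029: 249,925 litres
Through Q3 2029: 252,353 litres
Through Q4 2029: 254,801 litres
Through Q1 2030: 257,894 litres
Through Q2 2030: 308,857 litres
Through Q3 2030: 328,558 litres
Through Q4 2030: 332,121 litres ← exceeds threshold

Q4 2030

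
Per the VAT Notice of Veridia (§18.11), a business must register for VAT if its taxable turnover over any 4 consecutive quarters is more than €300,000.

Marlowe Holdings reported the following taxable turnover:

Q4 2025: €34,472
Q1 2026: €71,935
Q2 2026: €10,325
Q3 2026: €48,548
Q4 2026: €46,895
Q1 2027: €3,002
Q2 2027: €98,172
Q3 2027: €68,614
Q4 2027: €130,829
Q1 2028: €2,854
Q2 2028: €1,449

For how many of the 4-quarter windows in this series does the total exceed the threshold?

2

Q4 2025–Q3 2026: €34,472 + €71,935 + €10,325 + €48,548 = €165,280 (under)
Q1 2026–Q4 2026: €71,935 + €10,325 + €48,548 + €46,895 = €177,703 (under)
Q2 2026–Q1 2027: €10,325 + €48,548 + €46,895 + €3,002 = €108,770 (under)
Q3 2026–Q2 2027: €48,548 + €46,895 + €3,002 + €98,172 = €196,617 (under)
Q4 2026–Q3 2027: €46,895 + €3,002 + €98,172 + €68,614 = €216,683 (under)
Q1 2027–Q4 2027: €3,002 + €98,172 + €68,614 + €130,829 = €300,617 (over)
Q2 2027–Q1 2028: €98,172 + €68,614 + €130,829 + €2,854 = €300,469 (over)
Q3 2027–Q2 2028: €68,614 + €130,829 + €2,854 + €1,449 = €203,746 (under)
2 windows exceed the threshold.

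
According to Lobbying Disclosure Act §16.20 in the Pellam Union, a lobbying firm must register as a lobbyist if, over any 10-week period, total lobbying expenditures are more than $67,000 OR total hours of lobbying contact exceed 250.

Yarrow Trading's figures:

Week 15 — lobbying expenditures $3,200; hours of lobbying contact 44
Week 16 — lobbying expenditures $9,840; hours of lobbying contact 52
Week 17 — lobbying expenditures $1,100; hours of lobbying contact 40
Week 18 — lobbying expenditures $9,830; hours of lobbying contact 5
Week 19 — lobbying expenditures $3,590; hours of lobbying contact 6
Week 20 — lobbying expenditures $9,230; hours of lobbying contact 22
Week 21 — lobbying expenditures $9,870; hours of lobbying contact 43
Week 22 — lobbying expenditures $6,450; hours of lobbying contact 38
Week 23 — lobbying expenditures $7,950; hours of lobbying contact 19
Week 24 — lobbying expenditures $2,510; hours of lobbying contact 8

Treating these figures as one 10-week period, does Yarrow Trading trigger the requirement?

Yes

Total lobbying expenditures: $3,200 + $9,840 + $1,100 + $9,830 + $3,590 + $9,230 + $9,870 + $6,450 + $7,950 + $2,510 = $63,570 (≤ $67,000).
Total hours of lobbying contact: 44 + 52 + 40 + 5 + 6 + 22 + 43 + 38 + 19 + 8 = 277 (> 250).
The test is 'or': at least one threshold is exceeded.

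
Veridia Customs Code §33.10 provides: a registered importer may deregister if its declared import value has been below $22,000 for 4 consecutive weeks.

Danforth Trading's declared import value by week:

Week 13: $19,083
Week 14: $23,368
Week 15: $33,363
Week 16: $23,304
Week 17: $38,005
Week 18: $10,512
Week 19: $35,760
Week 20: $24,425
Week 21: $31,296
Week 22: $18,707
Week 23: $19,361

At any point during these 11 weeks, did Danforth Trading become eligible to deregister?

Weeks below $22,000: Week 13, Week 18, Week 22, Week 23.
Longest run of consecutive weeks below the threshold: 2.
2 < 4, so Danforth Trading never became eligible.

No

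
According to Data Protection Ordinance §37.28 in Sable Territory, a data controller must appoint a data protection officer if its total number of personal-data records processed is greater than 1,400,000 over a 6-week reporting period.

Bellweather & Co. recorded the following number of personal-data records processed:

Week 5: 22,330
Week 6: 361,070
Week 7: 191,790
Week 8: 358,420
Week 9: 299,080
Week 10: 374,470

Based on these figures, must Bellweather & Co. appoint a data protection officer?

Total number of personal-data records processed: 22,330 + 361,070 + 191,790 + 358,420 + 299,080 + 374,470 = 1,607,160.
1,607,160 > 1,400,000, so the threshold is exceeded.

Yes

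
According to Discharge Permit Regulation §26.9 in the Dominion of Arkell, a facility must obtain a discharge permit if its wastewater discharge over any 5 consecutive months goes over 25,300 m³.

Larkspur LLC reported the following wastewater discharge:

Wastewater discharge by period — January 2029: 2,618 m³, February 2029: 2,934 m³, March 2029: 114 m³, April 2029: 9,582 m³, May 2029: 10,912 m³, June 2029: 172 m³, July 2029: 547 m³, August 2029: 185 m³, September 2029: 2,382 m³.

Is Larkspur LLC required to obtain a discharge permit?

January 2029–May 2029: 2,618 m³ + 2,934 m³ + 114 m³ + 9,582 m³ + 10,912 m³ = 26,160 m³ (over)
February 2029–June 2029: 2,934 m³ + 114 m³ + 9,582 m³ + 10,912 m³ + 172 m³ = 23,714 m³ (under)
March 2029–July 2029: 114 m³ + 9,582 m³ + 10,912 m³ + 172 m³ + 547 m³ = 21,327 m³ (under)
April 2029–August 2029: 9,582 m³ + 10,912 m³ + 172 m³ + 547 m³ + 185 m³ = 21,398 m³ (under)
May 2029–September 2029: 10,912 m³ + 172 m³ + 547 m³ + 185 m³ + 2,382 m³ = 14,198 m³ (under)
At least one window exceeds 25,300 m³.

Yes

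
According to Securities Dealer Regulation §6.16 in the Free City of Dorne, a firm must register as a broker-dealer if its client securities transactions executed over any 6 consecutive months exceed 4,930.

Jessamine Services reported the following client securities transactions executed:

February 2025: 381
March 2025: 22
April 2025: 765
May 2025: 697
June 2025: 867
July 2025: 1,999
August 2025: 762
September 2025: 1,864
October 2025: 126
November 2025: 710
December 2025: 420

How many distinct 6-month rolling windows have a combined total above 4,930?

5

February 2025–July 2025: 381 + 22 + 765 + 697 + 867 + 1,999 = 4,731 (under)
March 2025–August 2025: 22 + 765 + 697 + 867 + 1,999 + 762 = 5,112 (over)
April 2025–September 2025: 765 + 697 + 867 + 1,999 + 762 + 1,864 = 6,954 (over)
May 2025–October 2025: 697 + 867 + 1,999 + 762 + 1,864 + 126 = 6,315 (over)
June 2025–November 2025: 867 + 1,999 + 762 + 1,864 + 126 + 710 = 6,328 (over)
July 2025–December 2025: 1,999 + 762 + 1,864 + 126 + 710 + 420 = 5,881 (over)
5 windows exceed the threshold.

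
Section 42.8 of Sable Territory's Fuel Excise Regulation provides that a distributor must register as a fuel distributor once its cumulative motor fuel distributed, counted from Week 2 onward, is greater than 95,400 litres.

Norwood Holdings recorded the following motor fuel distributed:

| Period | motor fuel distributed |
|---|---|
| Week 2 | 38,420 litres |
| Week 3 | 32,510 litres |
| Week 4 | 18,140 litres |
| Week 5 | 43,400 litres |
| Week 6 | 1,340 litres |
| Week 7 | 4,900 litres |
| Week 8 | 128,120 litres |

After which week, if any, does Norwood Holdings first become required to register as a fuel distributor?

Week 5

Through Week 2: 38,420 litres
Through Week 3: 70,930 litres
Through Week 4: 89,070 litres
Through Week 5: 132,470 litres ← exceeds threshold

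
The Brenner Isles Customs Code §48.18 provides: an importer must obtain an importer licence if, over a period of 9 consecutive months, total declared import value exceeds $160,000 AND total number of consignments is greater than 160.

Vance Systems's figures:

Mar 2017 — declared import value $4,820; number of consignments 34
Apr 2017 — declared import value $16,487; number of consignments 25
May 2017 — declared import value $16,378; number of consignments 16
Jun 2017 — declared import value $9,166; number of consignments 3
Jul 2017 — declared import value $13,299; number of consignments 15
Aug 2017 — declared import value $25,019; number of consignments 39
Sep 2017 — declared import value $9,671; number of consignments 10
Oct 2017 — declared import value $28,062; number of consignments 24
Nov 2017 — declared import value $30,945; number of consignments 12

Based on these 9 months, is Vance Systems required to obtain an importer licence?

Total declared import value: $4,820 + $16,487 + $16,378 + $9,166 + $13,299 + $25,019 + $9,671 + $28,062 + $30,945 = $153,847 (≤ $160,000).
Total number of consignments: 34 + 25 + 16 + 3 + 15 + 39 + 10 + 24 + 12 = 178 (> 160).
The test is 'and': the rule requires both, and at least one is not exceeded.

No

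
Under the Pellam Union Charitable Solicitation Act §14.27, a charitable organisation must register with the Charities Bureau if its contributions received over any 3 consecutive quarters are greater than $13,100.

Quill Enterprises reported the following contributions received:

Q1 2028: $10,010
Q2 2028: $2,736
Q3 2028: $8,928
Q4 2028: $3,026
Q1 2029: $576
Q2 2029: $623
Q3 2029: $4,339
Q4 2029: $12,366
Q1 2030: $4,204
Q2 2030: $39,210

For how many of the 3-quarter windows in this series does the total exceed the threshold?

5

Q1 2028–Q3 2028: $10,010 + $2,736 + $8,928 = $21,674 (over)
Q2 2028–Q4 2028: $2,736 + $8,928 + $3,026 = $14,690 (over)
Q3 2028–Q1 2029: $8,928 + $3,026 + $576 = $12,530 (under)
Q4 2028–Q2 2029: $3,026 + $576 + $623 = $4,225 (under)
Q1 2029–Q3 2029: $576 + $623 + $4,339 = $5,538 (under)
Q2 2029–Q4 2029: $623 + $4,339 + $12,366 = $17,328 (over)
Q3 2029–Q1 2030: $4,339 + $12,366 + $4,204 = $20,909 (over)
Q4 2029–Q2 2030: $12,366 + $4,204 + $39,210 = $55,780 (over)
5 windows exceed the threshold.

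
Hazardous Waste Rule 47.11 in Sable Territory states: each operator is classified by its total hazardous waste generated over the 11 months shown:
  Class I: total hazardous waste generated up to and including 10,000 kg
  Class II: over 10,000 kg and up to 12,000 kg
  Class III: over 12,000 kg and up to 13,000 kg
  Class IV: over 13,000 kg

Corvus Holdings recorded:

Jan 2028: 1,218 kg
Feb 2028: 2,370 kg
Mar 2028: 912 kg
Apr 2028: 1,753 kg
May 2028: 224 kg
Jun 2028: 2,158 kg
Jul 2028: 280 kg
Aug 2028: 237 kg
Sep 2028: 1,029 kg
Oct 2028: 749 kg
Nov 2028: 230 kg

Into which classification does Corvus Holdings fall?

Class II

Total hazardous waste generated: 1,218 kg + 2,370 kg + 912 kg + 1,753 kg + 224 kg + 2,158 kg + 280 kg + 237 kg + 1,029 kg + 749 kg + 230 kg = 11,160 kg.
10,000 kg < 11,160 kg ≤ 12,000 kg, so Class II applies.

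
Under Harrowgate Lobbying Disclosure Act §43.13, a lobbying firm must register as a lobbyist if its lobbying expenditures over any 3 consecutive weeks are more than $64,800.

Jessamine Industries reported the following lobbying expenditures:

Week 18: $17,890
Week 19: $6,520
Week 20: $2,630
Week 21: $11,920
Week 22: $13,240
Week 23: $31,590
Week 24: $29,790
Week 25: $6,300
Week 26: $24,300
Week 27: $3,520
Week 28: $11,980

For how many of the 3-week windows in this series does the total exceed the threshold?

Week 18–Week 20: $17,890 + $6,520 + $2,630 = $27,040 (under)
Week 19–Week 21: $6,520 + $2,630 + $11,920 = $21,070 (under)
Week 20–Week 22: $2,630 + $11,920 + $13,240 = $27,790 (under)
Week 21–Week 23: $11,920 + $13,240 + $31,590 = $56,750 (under)
Week 22–Week 24: $13,240 + $31,590 + $29,790 = $74,620 (over)
Week 23–Week 25: $31,590 + $29,790 + $6,300 = $67,680 (over)
Week 24–Week 26: $29,790 + $6,300 + $24,300 = $60,390 (under)
Week 25–Week 27: $6,300 + $24,300 + $3,520 = $34,120 (under)
Week 26–Week 28: $24,300 + $3,520 + $11,980 = $39,800 (under)
2 windows exceed the threshold.

2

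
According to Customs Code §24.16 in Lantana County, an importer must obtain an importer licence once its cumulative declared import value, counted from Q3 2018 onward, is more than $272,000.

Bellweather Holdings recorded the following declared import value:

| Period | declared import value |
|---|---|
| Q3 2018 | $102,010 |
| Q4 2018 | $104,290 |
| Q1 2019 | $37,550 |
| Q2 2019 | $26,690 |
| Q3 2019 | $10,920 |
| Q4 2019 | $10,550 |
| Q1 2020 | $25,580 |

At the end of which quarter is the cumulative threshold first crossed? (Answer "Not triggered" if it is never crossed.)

Q3 2019

Through Q3 2018: $102,010
Through Q4 2018: $206,300
Through Q1 2019: $243,850
Through Q2 2019: $270,540
Through Q3 2019: $281,460 ← exceeds threshold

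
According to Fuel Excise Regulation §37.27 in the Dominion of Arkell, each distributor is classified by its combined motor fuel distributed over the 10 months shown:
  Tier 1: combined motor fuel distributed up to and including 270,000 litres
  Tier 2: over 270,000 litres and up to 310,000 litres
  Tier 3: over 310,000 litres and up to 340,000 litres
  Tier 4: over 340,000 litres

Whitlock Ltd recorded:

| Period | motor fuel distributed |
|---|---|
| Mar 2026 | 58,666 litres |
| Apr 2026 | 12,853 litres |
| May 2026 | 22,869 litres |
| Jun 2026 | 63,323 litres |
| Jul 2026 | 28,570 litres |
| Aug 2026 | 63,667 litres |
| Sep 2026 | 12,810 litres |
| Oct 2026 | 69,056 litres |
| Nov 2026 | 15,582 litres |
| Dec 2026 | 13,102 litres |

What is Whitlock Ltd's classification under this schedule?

Combined motor fuel distributed: 58,666 litres + 12,853 litres + 22,869 litres + 63,323 litres + 28,570 litres + 63,667 litres + 12,810 litres + 69,056 litres + 15,582 litres + 13,102 litres = 360,498 litres.
360,498 litres > 340,000 litres, so Tier 4 applies.

Tier 4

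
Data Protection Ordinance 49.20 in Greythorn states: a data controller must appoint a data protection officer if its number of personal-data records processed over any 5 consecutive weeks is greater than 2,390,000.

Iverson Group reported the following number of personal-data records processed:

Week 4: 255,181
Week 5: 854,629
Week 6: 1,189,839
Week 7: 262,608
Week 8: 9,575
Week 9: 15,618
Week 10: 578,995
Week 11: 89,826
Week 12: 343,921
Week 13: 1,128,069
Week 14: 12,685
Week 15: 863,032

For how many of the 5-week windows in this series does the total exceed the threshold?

2

Week 4–Week 8: 255,181 + 854,629 + 1,189,839 + 262,608 + 9,575 = 2,571,832 (over)
Week 5–Week 9: 854,629 + 1,189,839 + 262,608 + 9,575 + 15,618 = 2,332,269 (under)
Week 6–Week 10: 1,189,839 + 262,608 + 9,575 + 15,618 + 578,995 = 2,056,635 (under)
Week 7–Week 11: 262,608 + 9,575 + 15,618 + 578,995 + 89,826 = 956,622 (under)
Week 8–Week 12: 9,575 + 15,618 + 578,995 + 89,826 + 343,921 = 1,037,935 (under)
Week 9–Week 13: 15,618 + 578,995 + 89,826 + 343,921 + 1,128,069 = 2,156,429 (under)
Week 10–Week 14: 578,995 + 89,826 + 343,921 + 1,128,069 + 12,685 = 2,153,496 (under)
Week 11–Week 15: 89,826 + 343,921 + 1,128,069 + 12,685 + 863,032 = 2,437,533 (over)
2 windows exceed the threshold.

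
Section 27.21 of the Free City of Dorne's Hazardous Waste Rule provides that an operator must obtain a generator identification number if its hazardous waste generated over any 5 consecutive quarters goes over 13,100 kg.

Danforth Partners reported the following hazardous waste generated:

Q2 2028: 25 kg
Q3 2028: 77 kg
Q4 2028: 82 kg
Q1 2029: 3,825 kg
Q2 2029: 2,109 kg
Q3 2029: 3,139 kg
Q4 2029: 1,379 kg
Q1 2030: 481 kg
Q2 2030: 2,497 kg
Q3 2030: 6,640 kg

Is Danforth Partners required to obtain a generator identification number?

Q2 2028–Q2 2029: 25 kg + 77 kg + 82 kg + 3,825 kg + 2,109 kg = 6,118 kg (under)
Q3 2028–Q3 2029: 77 kg + 82 kg + 3,825 kg + 2,109 kg + 3,139 kg = 9,232 kg (under)
Q4 2028–Q4 2029: 82 kg + 3,825 kg + 2,109 kg + 3,139 kg + 1,379 kg = 10,534 kg (under)
Q1 2029–Q1 2030: 3,825 kg + 2,109 kg + 3,139 kg + 1,379 kg + 481 kg = 10,933 kg (under)
Q2 2029–Q2 2030: 2,109 kg + 3,139 kg + 1,379 kg + 481 kg + 2,497 kg = 9,605 kg (under)
Q3 2029–Q3 2030: 3,139 kg + 1,379 kg + 481 kg + 2,497 kg + 6,640 kg = 14,136 kg (over)
At least one window exceeds 13,100 kg.

Yes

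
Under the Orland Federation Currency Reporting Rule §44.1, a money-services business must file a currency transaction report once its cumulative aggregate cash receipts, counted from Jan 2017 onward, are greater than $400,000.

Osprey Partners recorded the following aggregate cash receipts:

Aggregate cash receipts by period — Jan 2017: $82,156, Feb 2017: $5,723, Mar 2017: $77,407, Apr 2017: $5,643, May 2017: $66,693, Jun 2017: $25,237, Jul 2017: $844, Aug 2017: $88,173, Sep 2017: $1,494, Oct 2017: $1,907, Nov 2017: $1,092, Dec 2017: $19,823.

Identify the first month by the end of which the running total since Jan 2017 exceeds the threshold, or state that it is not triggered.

Not triggered

Through Jan 2017: $82,156
Through Feb 2017: $87,879
Through Mar 2017: $165,286
Through Apr 2017: $170,929
Through May 2017: $237,622
Through Jun 2017: $262,859
Through Jul 2017: $263,703
Through Aug 2017: $351,876
Through Sep 2017: $353,370
Through Oct 2017: $355,277
Through Nov 2017: $356,369
Through Dec 2017: $376,192
Final cumulative total $376,192 ≤ $400,000; the threshold is never exceeded.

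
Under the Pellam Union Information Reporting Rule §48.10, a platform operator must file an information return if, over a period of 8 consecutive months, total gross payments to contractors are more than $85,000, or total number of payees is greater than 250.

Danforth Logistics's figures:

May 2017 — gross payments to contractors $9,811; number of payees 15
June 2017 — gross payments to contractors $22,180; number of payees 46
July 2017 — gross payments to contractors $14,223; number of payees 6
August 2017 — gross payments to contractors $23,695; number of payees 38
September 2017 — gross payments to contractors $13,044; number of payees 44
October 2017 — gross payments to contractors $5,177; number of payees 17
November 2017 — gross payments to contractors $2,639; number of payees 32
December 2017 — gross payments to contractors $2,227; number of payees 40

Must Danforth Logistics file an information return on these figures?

Yes

Total gross payments to contractors: $9,811 + $22,180 + $14,223 + $23,695 + $13,044 + $5,177 + $2,639 + $2,227 = $92,996 (> $85,000).
Total number of payees: 15 + 46 + 6 + 38 + 44 + 17 + 32 + 40 = 238 (≤ 250).
The test is 'or': at least one threshold is exceeded.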